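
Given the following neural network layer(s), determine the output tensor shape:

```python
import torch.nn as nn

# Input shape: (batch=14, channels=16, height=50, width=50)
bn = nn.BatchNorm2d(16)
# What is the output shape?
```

Input: (14, 16, 50, 50) -> Output: (14, 16, 50, 50)

Answer: (14, 16, 50, 50)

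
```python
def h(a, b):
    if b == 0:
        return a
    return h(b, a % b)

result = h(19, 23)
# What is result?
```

h(19, 23) -> h(23, 19) -> h(19, 4) -> h(4, 3) -> h(3, 1) -> h(1, 0) -> 1

Answer: 1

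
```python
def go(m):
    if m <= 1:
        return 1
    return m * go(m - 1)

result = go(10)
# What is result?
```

go(10) = 10 * 9 * 8 * 7 * 6 * 5 * 4 * 3 * 2 * 1 = 3628800

Answer: 3628800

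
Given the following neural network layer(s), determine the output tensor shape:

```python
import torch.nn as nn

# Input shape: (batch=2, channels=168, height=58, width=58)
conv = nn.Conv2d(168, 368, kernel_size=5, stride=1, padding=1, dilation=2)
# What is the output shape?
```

Input: (2, 168, 58, 58) -> Output: (2, 368, 52, 52)

Answer: (2, 368, 52, 52)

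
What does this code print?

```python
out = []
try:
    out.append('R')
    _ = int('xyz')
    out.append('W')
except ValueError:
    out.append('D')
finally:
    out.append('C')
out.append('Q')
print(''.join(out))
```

Execution trace: 'R' (try body) → 'D' (except ValueError) → 'C' (finally) → 'Q' (after the try/except). Output: RDCQ

Answer: RDCQ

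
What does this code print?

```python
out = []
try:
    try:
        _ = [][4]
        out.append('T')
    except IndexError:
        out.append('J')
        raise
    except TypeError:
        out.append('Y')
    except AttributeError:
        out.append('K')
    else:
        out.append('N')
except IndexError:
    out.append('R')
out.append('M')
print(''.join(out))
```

Execution trace: 'J' (except IndexError) → 'R' (outer except IndexError) → 'M' (after the try/except). Output: JRM

Answer: JRM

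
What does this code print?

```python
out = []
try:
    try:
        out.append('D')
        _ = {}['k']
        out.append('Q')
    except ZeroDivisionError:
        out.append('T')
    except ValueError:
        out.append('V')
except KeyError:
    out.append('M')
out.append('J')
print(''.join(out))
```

Execution trace: 'D' (try body) → 'M' (outer except KeyError) → 'J' (after the try/except). Output: DMJ

Answer: DMJ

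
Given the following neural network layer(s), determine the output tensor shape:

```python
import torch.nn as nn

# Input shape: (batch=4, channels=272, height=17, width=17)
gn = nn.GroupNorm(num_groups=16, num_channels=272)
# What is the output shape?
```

Input: (4, 272, 17, 17) -> Output: (4, 272, 17, 17)

Answer: (4, 272, 17, 17)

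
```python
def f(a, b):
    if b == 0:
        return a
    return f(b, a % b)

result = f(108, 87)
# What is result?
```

f(108, 87) -> f(87, 21) -> f(21, 3) -> f(3, 0) -> 3

Answer: 3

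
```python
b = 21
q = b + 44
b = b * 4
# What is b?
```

Trace:
`b = 21` → b = 21
`q = b + 44` → q = 65
`b = b * 4` → b = 84
So b = 84

Answer: 84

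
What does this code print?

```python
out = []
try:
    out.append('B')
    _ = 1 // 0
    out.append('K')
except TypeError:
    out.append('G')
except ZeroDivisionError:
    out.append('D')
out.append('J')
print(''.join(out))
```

Execution trace: 'B' (try body) → 'D' (except ZeroDivisionError) → 'J' (after the try/except). Output: BDJ

Answer: BDJ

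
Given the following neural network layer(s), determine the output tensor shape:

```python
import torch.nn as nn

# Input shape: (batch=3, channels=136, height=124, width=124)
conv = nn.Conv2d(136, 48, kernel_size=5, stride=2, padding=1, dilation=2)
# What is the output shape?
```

Input: (3, 136, 124, 124) -> Output: (3, 48, 59, 59)

Answer: (3, 48, 59, 59)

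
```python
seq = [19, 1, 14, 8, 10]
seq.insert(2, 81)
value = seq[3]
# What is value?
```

Trace:
`seq = [19, 1, 14, 8, 10]` → seq = [19, 1, 14, 8, 10]
`seq.insert(2, 81)` → seq = [19, 1, 81, 14, 8, 10]
`value = seq[3]` → value = 14
So value = 14

Answer: 14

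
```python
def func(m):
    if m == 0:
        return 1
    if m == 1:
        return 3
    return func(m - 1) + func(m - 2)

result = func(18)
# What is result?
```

Build up from base cases: func(0)=1, func(1)=3, func(2)=4, func(3)=7, func(4)=11, func(5)=18, func(6)=29, ..., func(18)=9349

Answer: 9349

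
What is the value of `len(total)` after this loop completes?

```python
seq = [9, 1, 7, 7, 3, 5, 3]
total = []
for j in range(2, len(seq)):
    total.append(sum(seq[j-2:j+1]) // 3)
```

Number of 3-element averages
`total` takes the values: [] → [5] → [5, 5] → [5, 5, 5] → [5, 5, 5, 5] → [5, 5, 5, 5, 3]
So `len(total)` = 5

Answer: 5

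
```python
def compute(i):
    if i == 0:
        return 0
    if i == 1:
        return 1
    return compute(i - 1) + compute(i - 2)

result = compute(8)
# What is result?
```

Build up from base cases: compute(0)=0, compute(1)=1, compute(2)=1, compute(3)=2, compute(4)=3, compute(5)=5, compute(6)=8, ..., compute(8)=21

Answer: 21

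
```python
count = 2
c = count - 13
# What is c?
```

Trace:
`count = 2` → count = 2
`c = count - 13` → c = -11
So c = -11

Answer: -11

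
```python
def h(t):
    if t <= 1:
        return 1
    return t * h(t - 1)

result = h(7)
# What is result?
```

h(7) = 7 * 6 * 5 * 4 * 3 * 2 * 1 = 5040

Answer: 5040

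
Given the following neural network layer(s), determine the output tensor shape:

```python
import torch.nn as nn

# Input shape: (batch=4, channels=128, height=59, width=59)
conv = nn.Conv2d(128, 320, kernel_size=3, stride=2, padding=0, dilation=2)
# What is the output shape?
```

Input: (4, 128, 59, 59) -> Output: (4, 320, 28, 28)

Answer: (4, 320, 28, 28)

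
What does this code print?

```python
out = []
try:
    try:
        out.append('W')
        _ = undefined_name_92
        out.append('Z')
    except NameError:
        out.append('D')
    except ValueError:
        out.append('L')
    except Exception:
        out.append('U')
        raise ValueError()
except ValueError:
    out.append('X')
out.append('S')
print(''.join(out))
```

Execution trace: 'W' (inner try body) → 'D' (inner except NameError) → 'S' (after the try/except). Output: WDS

Answer: WDS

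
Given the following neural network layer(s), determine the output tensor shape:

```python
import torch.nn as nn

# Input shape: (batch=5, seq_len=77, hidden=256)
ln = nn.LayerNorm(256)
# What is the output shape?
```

Input: (5, 77, 256) -> Output: (5, 77, 256)

Answer: (5, 77, 256)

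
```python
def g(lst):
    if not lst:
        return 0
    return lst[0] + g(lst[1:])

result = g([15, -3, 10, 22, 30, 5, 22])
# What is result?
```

15 + (-3) + 10 + 22 + 30 + 5 + 22 + 0 = 101

Answer: 101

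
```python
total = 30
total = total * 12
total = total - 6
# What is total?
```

Trace:
`total = 30` → total = 30
`total = total * 12` → total = 360
`total = total - 6` → total = 354
So total = 354

Answer: 354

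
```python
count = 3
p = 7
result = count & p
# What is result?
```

Trace:
`count = 3` → count = 3
`p = 7` → p = 7
`result = count & p` → result = 3
So result = 3

Answer: 3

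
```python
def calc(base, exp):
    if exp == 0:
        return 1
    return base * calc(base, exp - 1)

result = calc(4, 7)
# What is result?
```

calc(4, 7) = 4 * 4 * 4 * 4 * 4 * 4 * 4 = 16384

Answer: 16384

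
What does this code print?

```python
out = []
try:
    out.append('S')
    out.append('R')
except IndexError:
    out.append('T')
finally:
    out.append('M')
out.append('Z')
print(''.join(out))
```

Execution trace: 'S' (try body) → 'R' (try body, no exception) → 'M' (finally) → 'Z' (after the try/except). Output: SRMZ

Answer: SRMZ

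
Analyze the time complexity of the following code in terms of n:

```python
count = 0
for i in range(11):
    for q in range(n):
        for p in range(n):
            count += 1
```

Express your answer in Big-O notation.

Each loop level contributes: 1 × n × n. Multiplying the contributions gives O(n^2).

Answer: O(n^2)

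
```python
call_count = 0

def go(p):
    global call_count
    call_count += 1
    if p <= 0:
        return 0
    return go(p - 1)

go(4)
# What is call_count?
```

Linear recursion stepping by 1: 5 calls from p=4 down to ≤0.

Answer: 5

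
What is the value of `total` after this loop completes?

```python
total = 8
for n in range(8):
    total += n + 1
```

Start at 8, add 1 to 8 = 44
`total` takes the values: 8 → 9 → 11 → 14 → 18 → 23 → 29 → 36 → 44

Answer: 44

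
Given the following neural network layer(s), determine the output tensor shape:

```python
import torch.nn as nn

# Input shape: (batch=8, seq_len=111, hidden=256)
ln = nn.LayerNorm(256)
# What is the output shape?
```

Input: (8, 111, 256) -> Output: (8, 111, 256)

Answer: (8, 111, 256)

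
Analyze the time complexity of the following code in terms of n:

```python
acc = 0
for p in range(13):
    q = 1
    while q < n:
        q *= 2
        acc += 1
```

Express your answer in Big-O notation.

Each loop level contributes: 1 × log n. Multiplying the contributions gives O(log n).

Answer: O(log n)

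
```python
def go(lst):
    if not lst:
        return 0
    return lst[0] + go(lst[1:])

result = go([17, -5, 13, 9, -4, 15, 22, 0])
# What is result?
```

17 + (-5) + 13 + 9 + (-4) + 15 + 22 + 0 + 0 = 67

Answer: 67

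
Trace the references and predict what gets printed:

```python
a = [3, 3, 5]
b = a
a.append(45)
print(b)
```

Key concept: basic list aliasing.
Step by step:
`a = [3, 3, 5]` → a = [3, 3, 5]
`b = a` → b = [3, 3, 5] (same object as a)
`a.append(45)` → a = [3, 3, 5, 45] (same object as b); b = [3, 3, 5, 45] (same object as a)
`print(b)` → prints [3, 3, 5, 45]

Answer: [3, 3, 5, 45]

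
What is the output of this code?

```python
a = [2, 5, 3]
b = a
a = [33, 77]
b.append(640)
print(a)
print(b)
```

Key concept: rebinding vs mutation: a is rebound to a new list, b still points at the original.
Step by step:
`a = [2, 5, 3]` → a = [2, 5, 3]
`b = a` → b = [2, 5, 3] (same object as a)
`a = [33, 77]` → a = [33, 77]
`b.append(640)` → b = [2, 5, 3, 640]
`print(a)` → prints [33, 77]
`print(b)` → prints [2, 5, 3, 640]

Answer:
[33, 77]
[2, 5, 3, 640]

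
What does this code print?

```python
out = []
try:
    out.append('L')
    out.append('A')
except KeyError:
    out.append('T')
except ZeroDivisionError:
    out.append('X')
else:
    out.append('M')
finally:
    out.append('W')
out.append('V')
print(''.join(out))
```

Execution trace: 'L' (try body) → 'A' (try body, no exception) → 'M' (else) → 'W' (finally) → 'V' (after the try/except). Output: LAMWV

Answer: LAMWV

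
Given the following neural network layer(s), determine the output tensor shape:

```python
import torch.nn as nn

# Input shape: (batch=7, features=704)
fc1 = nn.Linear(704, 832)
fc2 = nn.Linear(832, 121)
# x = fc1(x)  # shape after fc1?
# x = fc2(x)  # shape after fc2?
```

Input: (7, 704) -> after fc1: (7, 832) -> Output: (7, 121)

Answer: (7, 121)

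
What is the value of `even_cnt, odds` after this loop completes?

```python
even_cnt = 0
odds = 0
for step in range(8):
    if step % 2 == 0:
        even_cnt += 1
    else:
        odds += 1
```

Count evens and odds in range(8)
`even_cnt, odds` takes the values: (0, 0) → (1, 0) → (1, 1) → (2, 1) → (2, 2) → (3, 2) → (3, 3) → (4, 3) → (4, 4)

Answer: 4, 4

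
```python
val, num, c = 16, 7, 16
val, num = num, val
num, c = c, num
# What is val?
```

Trace:
`val, num, c = 16, 7, 16` → val = 16; num = 7; c = 16
`val, num = num, val` → val = 7; num = 16
`num, c = c, num` → num = 16; c = 16
So val = 7

Answer: 7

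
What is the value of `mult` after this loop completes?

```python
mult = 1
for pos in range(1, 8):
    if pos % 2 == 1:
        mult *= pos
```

Product of odd numbers 1 to 7
`mult` takes the values: 1 → 3 → 15 → 105

Answer: 105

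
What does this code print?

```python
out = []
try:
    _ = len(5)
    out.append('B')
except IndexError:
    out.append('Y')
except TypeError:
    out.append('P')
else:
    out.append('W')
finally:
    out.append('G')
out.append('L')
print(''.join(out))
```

Execution trace: 'P' (except TypeError) → 'G' (finally) → 'L' (after the try/except). Output: PGL

Answer: PGL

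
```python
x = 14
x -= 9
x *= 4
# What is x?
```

Trace:
`x = 14` → x = 14
`x -= 9` → x = 5
`x *= 4` → x = 20
So x = 20

Answer: 20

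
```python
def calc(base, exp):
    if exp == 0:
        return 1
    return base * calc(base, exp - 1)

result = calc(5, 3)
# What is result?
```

calc(5, 3) = 5 * 5 * 5 = 125

Answer: 125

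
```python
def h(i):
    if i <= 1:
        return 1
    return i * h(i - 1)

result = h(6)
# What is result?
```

h(6) = 6 * 5 * 4 * 3 * 2 * 1 = 720

Answer: 720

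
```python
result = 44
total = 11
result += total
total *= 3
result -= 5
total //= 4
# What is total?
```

Trace:
`result = 44` → result = 44
`total = 11` → total = 11
`result += total` → result = 55
`total *= 3` → total = 33
`result -= 5` → result = 50
`total //= 4` → total = 8
So total = 8

Answer: 8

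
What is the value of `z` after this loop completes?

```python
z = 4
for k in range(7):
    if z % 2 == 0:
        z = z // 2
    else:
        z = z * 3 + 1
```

Collatz-style transformation from 4
`z` takes the values: 4 → 2 → 1 → 4 → 2 → 1 → 4 → 2

Answer: 2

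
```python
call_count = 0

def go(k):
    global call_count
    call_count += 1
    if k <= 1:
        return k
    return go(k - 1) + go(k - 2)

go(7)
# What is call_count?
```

Calls(k) = 1 + Calls(k-1) + Calls(k-2); Calls(0)=Calls(1)=1. For k=7 this gives 41.

Answer: 41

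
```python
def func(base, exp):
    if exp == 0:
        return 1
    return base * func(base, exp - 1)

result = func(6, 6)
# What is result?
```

func(6, 6) = 6 * 6 * 6 * 6 * 6 * 6 = 46656

Answer: 46656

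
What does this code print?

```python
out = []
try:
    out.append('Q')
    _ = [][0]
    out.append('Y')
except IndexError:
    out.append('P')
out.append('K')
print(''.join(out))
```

Execution trace: 'Q' (try body) → 'P' (except IndexError) → 'K' (after the try/except). Output: QPK

Answer: QPK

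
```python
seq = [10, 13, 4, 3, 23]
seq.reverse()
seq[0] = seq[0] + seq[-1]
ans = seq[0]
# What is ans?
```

Trace:
`seq = [10, 13, 4, 3, 23]` → seq = [10, 13, 4, 3, 23]
`seq.reverse()` → seq = [23, 3, 4, 13, 10]
`seq[0] = seq[0] + seq[-1]` → seq = [33, 3, 4, 13, 10]
`ans = seq[0]` → ans = 33
So ans = 33

Answer: 33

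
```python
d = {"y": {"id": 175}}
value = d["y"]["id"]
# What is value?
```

Trace:
`d = {"y": {"id": 175}}` → d = {'y': {'id': 175}}
`value = d["y"]["id"]` → value = 175
So value = 175

Answer: 175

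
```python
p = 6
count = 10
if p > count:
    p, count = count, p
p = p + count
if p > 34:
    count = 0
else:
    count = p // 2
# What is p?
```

Trace:
`p = 6` → p = 6
`count = 10` → count = 10
`if p > count: ...` → p > count is False → no variable changes
`p = p + count` → p = 16
`if p > 34: ...` → p > 34 is False, take else branch → count = 8
So p = 16

Answer: 16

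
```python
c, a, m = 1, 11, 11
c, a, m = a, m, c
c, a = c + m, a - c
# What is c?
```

Trace:
`c, a, m = 1, 11, 11` → c = 1; a = 11; m = 11
`c, a, m = a, m, c` → c = 11; a = 11; m = 1
`c, a = c + m, a - c` → c = 12; a = 0
So c = 12

Answer: 12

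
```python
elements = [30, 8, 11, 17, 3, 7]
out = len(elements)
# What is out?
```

Trace:
`elements = [30, 8, 11, 17, 3, 7]` → elements = [30, 8, 11, 17, 3, 7]
`out = len(elements)` → out = 6
So out = 6

Answer: 6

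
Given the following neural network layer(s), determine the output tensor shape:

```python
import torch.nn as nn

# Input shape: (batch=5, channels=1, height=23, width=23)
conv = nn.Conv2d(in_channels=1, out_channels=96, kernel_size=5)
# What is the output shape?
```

Input: (5, 1, 23, 23) -> Output: (5, 96, 19, 19)

Answer: (5, 96, 19, 19)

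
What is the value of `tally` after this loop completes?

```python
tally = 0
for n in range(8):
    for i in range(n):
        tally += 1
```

Triangle number: 0+1+2+...+7
`tally` takes the values: 0 → 1 → 2 → 3 → 4 → 5 → 6 → 7 → 8 → 9 → 10 → 11 → 12 → 13 → 14 → 15 → 16 → 17 → 18 → 19 → 20 → 21 → 22 → 23 → 24 → 25 → 26 → 27 → 28

Answer: 28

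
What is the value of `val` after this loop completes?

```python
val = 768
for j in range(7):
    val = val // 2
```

Halve 7 times: 768 // 2^7 = 6
`val` takes the values: 768 → 384 → 192 → 96 → 48 → 24 → 12 → 6

Answer: 6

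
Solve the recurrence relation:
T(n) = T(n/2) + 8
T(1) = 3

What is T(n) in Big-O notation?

Each step divides n by 2 and adds 8. After log_2(n) steps we reach T(1)=3. So T(n) = 8·log_2(n) + 3 = O(log n).

Answer: O(log n)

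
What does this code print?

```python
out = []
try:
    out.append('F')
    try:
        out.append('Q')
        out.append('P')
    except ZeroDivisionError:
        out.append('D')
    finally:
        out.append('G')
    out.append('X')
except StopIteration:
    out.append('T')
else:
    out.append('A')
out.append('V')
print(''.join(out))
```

Execution trace: 'F' (try body) → 'Q' (inner try body) → 'P' (inner try body, no exception) → 'G' (inner finally) → 'X' (try body, no exception) → 'A' (else) → 'V' (after the try/except). Output: FQPGXAV

Answer: FQPGXAV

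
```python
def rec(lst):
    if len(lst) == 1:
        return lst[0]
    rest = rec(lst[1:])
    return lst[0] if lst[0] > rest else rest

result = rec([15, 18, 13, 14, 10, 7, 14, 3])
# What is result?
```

Recursive max over [15, 18, 13, 14, 10, 7, 14, 3] = 18

Answer: 18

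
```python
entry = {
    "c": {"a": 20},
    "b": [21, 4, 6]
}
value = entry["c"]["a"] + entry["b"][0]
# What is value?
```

Trace:
`entry = { ...` → entry = {'c': {'a': 20}, 'b': [21, 4, 6]}
`value = entry["c"]["a"] + entry["b"][0]` → value = 41
So value = 41

Answer: 41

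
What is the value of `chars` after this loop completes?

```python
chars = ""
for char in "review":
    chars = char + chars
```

Reverse 'review'
`chars` takes the values: "" → "r" → "er" → "ver" → "iver" → "eiver" → "weiver"

Answer: "weiver"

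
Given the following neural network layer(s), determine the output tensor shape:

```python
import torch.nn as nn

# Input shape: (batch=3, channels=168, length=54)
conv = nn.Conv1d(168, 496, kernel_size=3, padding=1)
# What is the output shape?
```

Input: (3, 168, 54) -> Output: (3, 496, 54)

Answer: (3, 496, 54)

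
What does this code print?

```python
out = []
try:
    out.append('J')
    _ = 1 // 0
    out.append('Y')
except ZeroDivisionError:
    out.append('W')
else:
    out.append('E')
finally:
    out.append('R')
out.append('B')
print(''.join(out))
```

Execution trace: 'J' (try body) → 'W' (except ZeroDivisionError) → 'R' (finally) → 'B' (after the try/except). Output: JWRB

Answer: JWRB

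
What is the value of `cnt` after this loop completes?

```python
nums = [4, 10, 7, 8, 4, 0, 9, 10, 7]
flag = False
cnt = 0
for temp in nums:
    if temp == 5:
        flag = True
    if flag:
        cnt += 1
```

Count elements after first 5 in [4, 10, 7, 8, 4, 0, 9, 10, 7]
`cnt` takes the values: 0

Answer: 0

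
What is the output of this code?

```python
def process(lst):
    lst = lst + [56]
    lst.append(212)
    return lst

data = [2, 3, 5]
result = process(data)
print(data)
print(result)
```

Key concept: rebinding parameter vs mutation.
Step by step:
`data = [2, 3, 5]` → data = [2, 3, 5]
`result = process(data)` → result = [2, 3, 5, 56, 212]
`print(data)` → prints [2, 3, 5]
`print(result)` → prints [2, 3, 5, 56, 212]

Answer:
[2, 3, 5]
[2, 3, 5, 56, 212]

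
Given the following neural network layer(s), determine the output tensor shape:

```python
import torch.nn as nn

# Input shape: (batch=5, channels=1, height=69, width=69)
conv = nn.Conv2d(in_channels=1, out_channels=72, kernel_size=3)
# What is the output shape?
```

Input: (5, 1, 69, 69) -> Output: (5, 72, 67, 67)

Answer: (5, 72, 67, 67)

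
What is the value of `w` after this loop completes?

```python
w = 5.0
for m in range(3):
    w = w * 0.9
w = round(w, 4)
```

Exponential decay: 5.0 * 0.9^3
`w` takes the values: 5.0 → 4.5 → 4.05 → 3.645

Answer: 3.645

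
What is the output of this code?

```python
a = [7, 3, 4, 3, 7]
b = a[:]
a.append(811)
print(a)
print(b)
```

Key concept: slice [:] creates copy.
Step by step:
`a = [7, 3, 4, 3, 7]` → a = [7, 3, 4, 3, 7]
`b = a[:]` → b = [7, 3, 4, 3, 7]
`a.append(811)` → a = [7, 3, 4, 3, 7, 811]
`print(a)` → prints [7, 3, 4, 3, 7, 811]
`print(b)` → prints [7, 3, 4, 3, 7]

Answer:
[7, 3, 4, 3, 7, 811]
[7, 3, 4, 3, 7]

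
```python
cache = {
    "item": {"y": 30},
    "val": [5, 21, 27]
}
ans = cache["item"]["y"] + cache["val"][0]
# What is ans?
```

Trace:
`cache = { ...` → cache = {'item': {'y': 30}, 'val': [5, 21, 27]}
`ans = cache["item"]["y"] + cache["val"][0]` → ans = 35
So ans = 35

Answer: 35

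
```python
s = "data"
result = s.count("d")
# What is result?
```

Trace:
`s = "data"` → s = 'data'
`result = s.count("d")` → result = 1
So result = 1

Answer: 1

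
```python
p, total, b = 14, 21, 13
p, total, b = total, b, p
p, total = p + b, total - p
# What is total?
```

Trace:
`p, total, b = 14, 21, 13` → p = 14; total = 21; b = 13
`p, total, b = total, b, p` → p = 21; total = 13; b = 14
`p, total = p + b, total - p` → p = 35; total = -8
So total = -8

Answer: -8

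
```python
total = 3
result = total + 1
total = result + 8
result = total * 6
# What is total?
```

Trace:
`total = 3` → total = 3
`result = total + 1` → result = 4
`total = result + 8` → total = 12
`result = total * 6` → result = 72
So total = 12

Answer: 12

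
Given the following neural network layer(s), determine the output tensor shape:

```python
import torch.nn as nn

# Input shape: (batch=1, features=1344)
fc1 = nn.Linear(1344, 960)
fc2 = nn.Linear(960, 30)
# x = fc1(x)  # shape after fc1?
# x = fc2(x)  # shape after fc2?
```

Input: (1, 1344) -> after fc1: (1, 960) -> Output: (1, 30)

Answer: (1, 30)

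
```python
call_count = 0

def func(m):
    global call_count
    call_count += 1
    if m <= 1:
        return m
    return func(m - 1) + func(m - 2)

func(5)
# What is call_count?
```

Calls(m) = 1 + Calls(m-1) + Calls(m-2); Calls(0)=Calls(1)=1. For m=5 this gives 15.

Answer: 15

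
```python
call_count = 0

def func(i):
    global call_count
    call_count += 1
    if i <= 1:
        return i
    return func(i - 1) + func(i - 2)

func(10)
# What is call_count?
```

Calls(i) = 1 + Calls(i-1) + Calls(i-2); Calls(0)=Calls(1)=1. For i=10 this gives 177.

Answer: 177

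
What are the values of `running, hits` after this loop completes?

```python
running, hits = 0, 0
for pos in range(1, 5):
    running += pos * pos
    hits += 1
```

Sum of squares and count
`running, hits` takes the values: (0, 0) → (1, 0) → (1, 1) → (5, 1) → (5, 2) → (14, 2) → (14, 3) → (30, 3) → (30, 4)

Answer: 30, 4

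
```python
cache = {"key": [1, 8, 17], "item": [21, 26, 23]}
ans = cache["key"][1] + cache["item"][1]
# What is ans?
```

Trace:
`cache = {"key": [1, 8, 17], "item": [21, 26, 23]}` → cache = {'key': [1, 8, 17], 'item': [21, 26, 23]}
`ans = cache["key"][1] + cache["item"][1]` → ans = 34
So ans = 34

Answer: 34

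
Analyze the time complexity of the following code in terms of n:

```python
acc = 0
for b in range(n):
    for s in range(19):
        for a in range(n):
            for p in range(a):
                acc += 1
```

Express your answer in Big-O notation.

Each loop level contributes: n × 1 × n × n. Multiplying the contributions gives O(n^3).

Answer: O(n^3)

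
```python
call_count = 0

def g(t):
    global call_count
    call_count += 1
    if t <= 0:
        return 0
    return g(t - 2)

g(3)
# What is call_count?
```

Linear recursion stepping by 2: 3 calls from t=3 down to ≤0.

Answer: 3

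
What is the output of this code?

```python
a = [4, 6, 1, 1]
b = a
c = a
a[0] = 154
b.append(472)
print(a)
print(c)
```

Key concept: multiple aliases.
Step by step:
`a = [4, 6, 1, 1]` → a = [4, 6, 1, 1]
`b = a` → b = [4, 6, 1, 1] (same object as a)
`c = a` → c = [4, 6, 1, 1] (same object as a, b)
`a[0] = 154` → a = [154, 6, 1, 1] (same object as b, c); b = [154, 6, 1, 1] (same object as a, c); c = [154, 6, 1, 1] (same object as a, b)
`b.append(472)` → a = [154, 6, 1, 1, 472] (same object as b, c); b = [154, 6, 1, 1, 472] (same object as a, c); c = [154, 6, 1, 1, 472] (same object as a, b)
`print(a)` → prints [154, 6, 1, 1, 472]
`print(c)` → prints [154, 6, 1, 1, 472]

Answer:
[154, 6, 1, 1, 472]
[154, 6, 1, 1, 472]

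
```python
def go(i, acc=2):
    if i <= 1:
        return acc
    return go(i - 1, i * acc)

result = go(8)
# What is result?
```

Accumulator trace (n, acc): (8, 2) -> (7, 16) -> (6, 112) -> (5, 672) -> (4, 3360) -> (3, 13440) -> (2, 40320) -> (1, 80640) -> return 80640

Answer: 80640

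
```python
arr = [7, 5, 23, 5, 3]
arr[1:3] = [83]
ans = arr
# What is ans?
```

Trace:
`arr = [7, 5, 23, 5, 3]` → arr = [7, 5, 23, 5, 3]
`arr[1:3] = [83]` → arr = [7, 83, 5, 3]
`ans = arr` → ans = [7, 83, 5, 3]
So ans = [7, 83, 5, 3]

Answer: [7, 83, 5, 3]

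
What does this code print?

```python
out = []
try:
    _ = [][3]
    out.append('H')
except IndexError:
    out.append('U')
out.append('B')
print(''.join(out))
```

Execution trace: 'U' (except IndexError) → 'B' (after the try/except). Output: UB

Answer: UB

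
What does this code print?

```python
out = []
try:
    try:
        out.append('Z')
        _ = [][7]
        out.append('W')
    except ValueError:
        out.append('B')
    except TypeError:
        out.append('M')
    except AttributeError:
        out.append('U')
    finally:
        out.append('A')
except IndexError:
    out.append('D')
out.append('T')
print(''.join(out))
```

Execution trace: 'Z' (inner try body) → 'A' (inner finally) → 'D' (outer except IndexError) → 'T' (after the try/except). Output: ZADT

Answer: ZADT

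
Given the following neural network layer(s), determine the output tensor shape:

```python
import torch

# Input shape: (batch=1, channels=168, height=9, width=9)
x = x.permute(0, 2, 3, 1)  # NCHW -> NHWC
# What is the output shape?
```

Input: (1, 168, 9, 9) -> Output: (1, 9, 9, 168)

Answer: (1, 9, 9, 168)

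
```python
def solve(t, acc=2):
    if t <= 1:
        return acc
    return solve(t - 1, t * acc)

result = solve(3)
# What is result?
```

Accumulator trace (n, acc): (3, 2) -> (2, 6) -> (1, 12) -> return 12

Answer: 12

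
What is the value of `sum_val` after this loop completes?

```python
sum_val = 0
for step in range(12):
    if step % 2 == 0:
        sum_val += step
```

Sum of even numbers 0 to 11
`sum_val` takes the values: 0 → 2 → 6 → 12 → 20 → 30

Answer: 30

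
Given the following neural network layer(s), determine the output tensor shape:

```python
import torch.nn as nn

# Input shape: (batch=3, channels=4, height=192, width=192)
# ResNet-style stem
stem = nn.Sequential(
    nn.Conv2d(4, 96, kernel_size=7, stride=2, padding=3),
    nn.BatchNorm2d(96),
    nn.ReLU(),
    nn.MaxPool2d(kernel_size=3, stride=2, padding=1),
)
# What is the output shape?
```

Input: (3, 4, 192, 192) -> after Conv2d 7x7 stride=2: (3, 96, 96, 96) -> Output: (3, 96, 48, 48)

Answer: (3, 96, 48, 48)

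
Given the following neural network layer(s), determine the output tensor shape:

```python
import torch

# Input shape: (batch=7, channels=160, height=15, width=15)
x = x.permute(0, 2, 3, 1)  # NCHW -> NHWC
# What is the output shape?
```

Input: (7, 160, 15, 15) -> Output: (7, 15, 15, 160)

Answer: (7, 15, 15, 160)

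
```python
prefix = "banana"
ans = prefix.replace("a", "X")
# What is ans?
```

Trace:
`prefix = "banana"` → prefix = 'banana'
`ans = prefix.replace("a", "X")` → ans = 'bXnXnX'
So ans = 'bXnXnX'

Answer: 'bXnXnX'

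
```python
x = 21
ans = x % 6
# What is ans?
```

Trace:
`x = 21` → x = 21
`ans = x % 6` → ans = 3
So ans = 3

Answer: 3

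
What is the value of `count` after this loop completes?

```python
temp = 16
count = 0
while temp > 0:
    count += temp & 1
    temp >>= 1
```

Count set bits in 16 (binary: 0b10000)
`count` takes the values: 0 → 1

Answer: 1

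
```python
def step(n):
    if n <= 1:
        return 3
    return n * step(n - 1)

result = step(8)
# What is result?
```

step(8) = 8 * 7 * 6 * 5 * 4 * 3 * 2 * 3 = 120960

Answer: 120960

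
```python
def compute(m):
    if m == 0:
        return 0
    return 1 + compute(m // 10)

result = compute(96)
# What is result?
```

Count of digits of 96: 2

Answer: 2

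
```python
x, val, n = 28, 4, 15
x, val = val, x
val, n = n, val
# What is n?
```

Trace:
`x, val, n = 28, 4, 15` → x = 28; val = 4; n = 15
`x, val = val, x` → x = 4; val = 28
`val, n = n, val` → val = 15; n = 28
So n = 28

Answer: 28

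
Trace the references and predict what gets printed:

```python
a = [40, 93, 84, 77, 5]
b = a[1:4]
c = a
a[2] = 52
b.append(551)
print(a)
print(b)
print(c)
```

Key concept: slice vs alias.
Step by step:
`a = [40, 93, 84, 77, 5]` → a = [40, 93, 84, 77, 5]
`b = a[1:4]` → b = [93, 84, 77]
`c = a` → c = [40, 93, 84, 77, 5] (same object as a)
`a[2] = 52` → a = [40, 93, 52, 77, 5] (same object as c); c = [40, 93, 52, 77, 5] (same object as a)
`b.append(551)` → b = [93, 84, 77, 551]
`print(a)` → prints [40, 93, 52, 77, 5]
`print(b)` → prints [93, 84, 77, 551]
`print(c)` → prints [40, 93, 52, 77, 5]

Answer:
[40, 93, 52, 77, 5]
[93, 84, 77, 551]
[40, 93, 52, 77, 5]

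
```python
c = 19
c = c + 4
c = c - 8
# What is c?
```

Trace:
`c = 19` → c = 19
`c = c + 4` → c = 23
`c = c - 8` → c = 15
So c = 15

Answer: 15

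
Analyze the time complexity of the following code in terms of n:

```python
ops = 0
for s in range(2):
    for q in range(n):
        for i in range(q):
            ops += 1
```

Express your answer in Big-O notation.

Each loop level contributes: 1 × n × n. Multiplying the contributions gives O(n^2).

Answer: O(n^2)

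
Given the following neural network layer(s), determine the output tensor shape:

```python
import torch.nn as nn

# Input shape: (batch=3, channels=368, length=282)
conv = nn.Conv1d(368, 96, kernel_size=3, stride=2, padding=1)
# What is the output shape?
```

Input: (3, 368, 282) -> Output: (3, 96, 141)

Answer: (3, 96, 141)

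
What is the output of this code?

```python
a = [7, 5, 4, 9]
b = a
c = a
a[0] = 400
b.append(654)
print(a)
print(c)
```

Key concept: multiple aliases.
Step by step:
`a = [7, 5, 4, 9]` → a = [7, 5, 4, 9]
`b = a` → b = [7, 5, 4, 9] (same object as a)
`c = a` → c = [7, 5, 4, 9] (same object as a, b)
`a[0] = 400` → a = [400, 5, 4, 9] (same object as b, c); b = [400, 5, 4, 9] (same object as a, c); c = [400, 5, 4, 9] (same object as a, b)
`b.append(654)` → a = [400, 5, 4, 9, 654] (same object as b, c); b = [400, 5, 4, 9, 654] (same object as a, c); c = [400, 5, 4, 9, 654] (same object as a, b)
`print(a)` → prints [400, 5, 4, 9, 654]
`print(c)` → prints [400, 5, 4, 9, 654]

Answer:
[400, 5, 4, 9, 654]
[400, 5, 4, 9, 654]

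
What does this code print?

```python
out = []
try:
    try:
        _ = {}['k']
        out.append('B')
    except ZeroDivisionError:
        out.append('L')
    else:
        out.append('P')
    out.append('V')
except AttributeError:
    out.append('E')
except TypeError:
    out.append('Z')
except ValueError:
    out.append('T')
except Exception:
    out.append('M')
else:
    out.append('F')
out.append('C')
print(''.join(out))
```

Execution trace: 'M' (except Exception) → 'C' (after the try/except). Output: MC

Answer: MC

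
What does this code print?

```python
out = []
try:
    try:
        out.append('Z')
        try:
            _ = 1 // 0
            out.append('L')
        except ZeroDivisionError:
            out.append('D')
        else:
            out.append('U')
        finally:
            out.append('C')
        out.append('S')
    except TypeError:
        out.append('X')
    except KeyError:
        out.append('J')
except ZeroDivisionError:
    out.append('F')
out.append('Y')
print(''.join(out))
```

Execution trace: 'Z' (try body) → 'D' (inner except ZeroDivisionError) → 'C' (inner finally) → 'S' (try body, no exception) → 'Y' (after the try/except). Output: ZDCSY

Answer: ZDCSY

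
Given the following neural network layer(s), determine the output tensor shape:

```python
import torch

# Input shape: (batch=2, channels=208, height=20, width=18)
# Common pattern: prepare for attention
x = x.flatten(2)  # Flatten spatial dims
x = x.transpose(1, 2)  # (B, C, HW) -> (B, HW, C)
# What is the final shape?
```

Input: (2, 208, 20, 18) -> after flatten(2): (2, 208, 360) -> Output: (2, 360, 208)

Answer: (2, 360, 208)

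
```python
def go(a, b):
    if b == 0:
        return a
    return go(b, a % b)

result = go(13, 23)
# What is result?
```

go(13, 23) -> go(23, 13) -> go(13, 10) -> go(10, 3) -> go(3, 1) -> go(1, 0) -> 1

Answer: 1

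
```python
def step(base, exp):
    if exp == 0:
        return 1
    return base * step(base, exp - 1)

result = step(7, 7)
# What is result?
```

step(7, 7) = 7 * 7 * 7 * 7 * 7 * 7 * 7 = 823543

Answer: 823543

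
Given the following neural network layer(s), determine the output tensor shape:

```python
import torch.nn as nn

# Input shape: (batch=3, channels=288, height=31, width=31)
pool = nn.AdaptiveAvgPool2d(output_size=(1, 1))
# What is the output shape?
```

Input: (3, 288, 31, 31) -> Output: (3, 288, 1, 1)

Answer: (3, 288, 1, 1)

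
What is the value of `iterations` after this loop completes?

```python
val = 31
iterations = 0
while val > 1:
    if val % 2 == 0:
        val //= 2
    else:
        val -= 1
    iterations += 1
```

Steps to reduce 31 to 1
`iterations` takes the values: 0 → 1 → 2 → 3 → 4 → 5 → 6 → 7 → 8

Answer: 8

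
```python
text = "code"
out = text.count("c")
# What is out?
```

Trace:
`text = "code"` → text = 'code'
`out = text.count("c")` → out = 1
So out = 1

Answer: 1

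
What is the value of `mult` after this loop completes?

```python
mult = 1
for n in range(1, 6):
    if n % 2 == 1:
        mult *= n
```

Product of odd numbers 1 to 5
`mult` takes the values: 1 → 3 → 15

Answer: 15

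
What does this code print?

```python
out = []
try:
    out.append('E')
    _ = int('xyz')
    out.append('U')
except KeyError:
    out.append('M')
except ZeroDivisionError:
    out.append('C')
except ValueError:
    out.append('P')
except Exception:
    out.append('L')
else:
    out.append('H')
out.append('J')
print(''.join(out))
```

Execution trace: 'E' (try body) → 'P' (except ValueError) → 'J' (after the try/except). Output: EPJ

Answer: EPJ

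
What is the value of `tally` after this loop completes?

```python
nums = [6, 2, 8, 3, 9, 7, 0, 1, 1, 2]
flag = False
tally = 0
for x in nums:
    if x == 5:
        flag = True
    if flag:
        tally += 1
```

Count elements after first 5 in [6, 2, 8, 3, 9, 7, 0, 1, 1, 2]
`tally` takes the values: 0

Answer: 0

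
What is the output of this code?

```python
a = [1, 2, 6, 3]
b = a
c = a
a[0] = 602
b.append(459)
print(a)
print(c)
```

Key concept: multiple aliases.
Step by step:
`a = [1, 2, 6, 3]` → a = [1, 2, 6, 3]
`b = a` → b = [1, 2, 6, 3] (same object as a)
`c = a` → c = [1, 2, 6, 3] (same object as a, b)
`a[0] = 602` → a = [602, 2, 6, 3] (same object as b, c); b = [602, 2, 6, 3] (same object as a, c); c = [602, 2, 6, 3] (same object as a, b)
`b.append(459)` → a = [602, 2, 6, 3, 459] (same object as b, c); b = [602, 2, 6, 3, 459] (same object as a, c); c = [602, 2, 6, 3, 459] (same object as a, b)
`print(a)` → prints [602, 2, 6, 3, 459]
`print(c)` → prints [602, 2, 6, 3, 459]

Answer:
[602, 2, 6, 3, 459]
[602, 2, 6, 3, 459]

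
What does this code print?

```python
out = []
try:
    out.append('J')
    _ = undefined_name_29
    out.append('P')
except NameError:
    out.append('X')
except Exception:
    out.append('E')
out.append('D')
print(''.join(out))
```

Execution trace: 'J' (try body) → 'X' (except NameError) → 'D' (after the try/except). Output: JXD

Answer: JXD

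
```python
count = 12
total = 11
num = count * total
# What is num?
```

Trace:
`count = 12` → count = 12
`total = 11` → total = 11
`num = count * total` → num = 132
So num = 132

Answer: 132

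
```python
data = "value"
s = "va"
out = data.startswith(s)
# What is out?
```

Trace:
`data = "value"` → data = 'value'
`s = "va"` → s = 'va'
`out = data.startswith(s)` → out = True
So out = True

Answer: True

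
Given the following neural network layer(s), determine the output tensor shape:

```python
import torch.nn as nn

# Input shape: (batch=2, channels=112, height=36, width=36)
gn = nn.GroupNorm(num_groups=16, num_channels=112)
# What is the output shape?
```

Input: (2, 112, 36, 36) -> Output: (2, 112, 36, 36)

Answer: (2, 112, 36, 36)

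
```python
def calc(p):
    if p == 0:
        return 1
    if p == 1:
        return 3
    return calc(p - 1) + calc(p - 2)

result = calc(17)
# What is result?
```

Build up from base cases: calc(0)=1, calc(1)=3, calc(2)=4, calc(3)=7, calc(4)=11, calc(5)=18, calc(6)=29, ..., calc(17)=5778

Answer: 5778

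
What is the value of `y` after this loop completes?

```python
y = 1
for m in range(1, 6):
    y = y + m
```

Start at 1, add 1 through 5
`y` takes the values: 1 → 2 → 4 → 7 → 11 → 16

Answer: 16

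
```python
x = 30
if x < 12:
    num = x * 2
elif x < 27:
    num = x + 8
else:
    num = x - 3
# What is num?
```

Trace:
`x = 30` → x = 30
`if x < 12: ...` → x < 12 is False, x < 27 is False, take else branch → num = 27
So num = 27

Answer: 27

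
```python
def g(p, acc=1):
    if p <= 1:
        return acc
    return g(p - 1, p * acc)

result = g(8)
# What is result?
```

Accumulator trace (n, acc): (8, 1) -> (7, 8) -> (6, 56) -> (5, 336) -> (4, 1680) -> (3, 6720) -> (2, 20160) -> (1, 40320) -> return 40320

Answer: 40320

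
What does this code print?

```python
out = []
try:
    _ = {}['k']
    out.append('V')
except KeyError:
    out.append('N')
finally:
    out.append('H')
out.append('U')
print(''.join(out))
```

Execution trace: 'N' (except KeyError) → 'H' (finally) → 'U' (after the try/except). Output: NHU

Answer: NHU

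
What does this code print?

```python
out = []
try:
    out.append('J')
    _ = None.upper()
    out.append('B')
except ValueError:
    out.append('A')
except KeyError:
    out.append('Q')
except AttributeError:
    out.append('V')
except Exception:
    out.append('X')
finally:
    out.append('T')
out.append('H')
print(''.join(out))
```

Execution trace: 'J' (try body) → 'V' (except AttributeError) → 'T' (finally) → 'H' (after the try/except). Output: JVTH

Answer: JVTH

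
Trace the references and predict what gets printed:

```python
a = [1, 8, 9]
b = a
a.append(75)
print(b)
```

Key concept: basic list aliasing.
Step by step:
`a = [1, 8, 9]` → a = [1, 8, 9]
`b = a` → b = [1, 8, 9] (same object as a)
`a.append(75)` → a = [1, 8, 9, 75] (same object as b); b = [1, 8, 9, 75] (same object as a)
`print(b)` → prints [1, 8, 9, 75]

Answer: [1, 8, 9, 75]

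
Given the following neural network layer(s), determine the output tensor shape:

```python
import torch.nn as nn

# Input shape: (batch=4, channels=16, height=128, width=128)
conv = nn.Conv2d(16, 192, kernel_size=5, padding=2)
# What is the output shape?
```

Input: (4, 16, 128, 128) -> Output: (4, 192, 128, 128)

Answer: (4, 192, 128, 128)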